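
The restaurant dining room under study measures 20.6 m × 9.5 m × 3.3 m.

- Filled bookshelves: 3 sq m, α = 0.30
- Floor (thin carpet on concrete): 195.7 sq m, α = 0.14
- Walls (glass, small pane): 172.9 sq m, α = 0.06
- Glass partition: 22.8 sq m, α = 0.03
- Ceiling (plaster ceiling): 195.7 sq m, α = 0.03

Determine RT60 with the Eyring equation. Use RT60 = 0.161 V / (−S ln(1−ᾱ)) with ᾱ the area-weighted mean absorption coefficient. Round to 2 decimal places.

2.21 sec

Total surface area S = 3 + 195.7 + 172.9 + 22.8 + 195.7 = 590.1 sq m.
Σ(Sᵢαᵢ) = 3·0.30 + 195.7·0.14 + 172.9·0.06 + 22.8·0.03 + 195.7·0.03 = 45.227.
ᾱ = 45.227 / 590.1 = 0.0766.
Eyring denominator: −S ln(1−ᾱ) = 47.027.
V = 20.6 × 9.5 × 3.3 = 645.81 m³.
T = 0.161·V/[−S·ln(1−ᾱ)] = 0.161·645.81/47.027 = 2.21 s.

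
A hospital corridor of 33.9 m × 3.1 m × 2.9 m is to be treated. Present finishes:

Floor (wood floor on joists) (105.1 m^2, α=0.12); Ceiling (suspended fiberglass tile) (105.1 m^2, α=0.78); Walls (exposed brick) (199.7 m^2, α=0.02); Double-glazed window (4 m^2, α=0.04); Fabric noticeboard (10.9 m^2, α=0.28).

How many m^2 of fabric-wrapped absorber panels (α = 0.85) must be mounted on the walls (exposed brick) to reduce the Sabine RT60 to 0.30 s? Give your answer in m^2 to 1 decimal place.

74.4

A₁ = Σ Sᵢαᵢ = 105.1*0.12 + 105.1*0.78 + 199.7*0.02 + 4*0.04 + 10.9*0.28 = 101.796 sabins.
V = 304.761 m³. Target absorption A₂ = 0.161 × 304.761 / 0.30 = 163.555 sabins.
Absorption to add: 163.555 − 101.796 = 61.759 sabins.
Net gain per m^2: Δα = 0.85 − 0.02 = 0.83.
Panel area = 61.759 / 0.83 = 74.4 m^2.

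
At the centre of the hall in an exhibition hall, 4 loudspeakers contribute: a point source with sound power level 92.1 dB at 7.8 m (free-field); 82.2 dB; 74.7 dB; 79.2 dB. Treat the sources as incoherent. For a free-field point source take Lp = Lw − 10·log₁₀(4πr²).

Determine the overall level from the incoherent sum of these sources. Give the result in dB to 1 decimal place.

84.5 dB

Source at 7.8 m: Lp = 92.1 − 10·log₁₀(4π·7.8²) = 92.1 − 10·log₁₀(764.538) = 63.3 dB.
Converting to relative power and adding: 10^(63.3/10) + 10^(82.2/10) + 10^(74.7/10) + 10^(79.2/10) = 2.808e+08.
L_total = 10·log₁₀(2.808e+08) = 84.5 dB.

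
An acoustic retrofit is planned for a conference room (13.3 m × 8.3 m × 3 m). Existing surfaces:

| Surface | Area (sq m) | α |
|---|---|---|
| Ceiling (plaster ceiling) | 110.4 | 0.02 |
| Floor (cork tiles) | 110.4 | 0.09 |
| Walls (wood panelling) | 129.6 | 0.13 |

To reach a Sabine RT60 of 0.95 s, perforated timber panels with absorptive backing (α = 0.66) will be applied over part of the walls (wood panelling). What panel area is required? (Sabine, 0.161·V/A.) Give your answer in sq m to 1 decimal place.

Summing Sᵢαᵢ: 2.208 + 9.936 + 16.848 → A₁ = 28.992 sabins.
V = 331.17 m³. Target absorption A₂ = 0.161 × 331.17 / 0.95 = 56.125 sabins.
Absorption to add: 56.125 − 28.992 = 27.133 sabins.
Net gain per sq m: Δα = 0.66 − 0.13 = 0.53.
Area = ΔA/Δα = 27.133/0.53 = 51.2 sq m.

51.2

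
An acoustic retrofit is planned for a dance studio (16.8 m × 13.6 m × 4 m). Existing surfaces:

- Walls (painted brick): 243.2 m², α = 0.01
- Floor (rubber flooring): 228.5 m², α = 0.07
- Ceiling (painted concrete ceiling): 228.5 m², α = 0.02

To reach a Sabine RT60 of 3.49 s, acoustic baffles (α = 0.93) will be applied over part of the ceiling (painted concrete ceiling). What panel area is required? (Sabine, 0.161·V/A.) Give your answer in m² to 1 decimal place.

Equivalent absorption area: A₁ = 243.2·0.01 + 228.5·0.07 + 228.5·0.02 = 22.997 m².
V = 913.92 m³. Target absorption A₂ = 0.161 × 913.92 / 3.49 = 42.161 sabins.
ΔA needed = 42.161 − 22.997 = 19.164 sabins.
Net gain per m²: Δα = 0.93 − 0.02 = 0.91.
Panel area = 19.164 / 0.91 = 21.1 m².

21.1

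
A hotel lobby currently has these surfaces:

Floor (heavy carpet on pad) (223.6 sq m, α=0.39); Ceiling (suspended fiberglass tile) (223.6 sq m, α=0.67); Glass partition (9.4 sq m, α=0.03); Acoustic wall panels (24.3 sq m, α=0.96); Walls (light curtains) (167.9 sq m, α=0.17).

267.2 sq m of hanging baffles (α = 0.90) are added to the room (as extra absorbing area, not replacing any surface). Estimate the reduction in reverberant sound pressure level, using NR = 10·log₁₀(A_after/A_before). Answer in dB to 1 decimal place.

Summing Sᵢαᵢ: 87.204 + 149.812 + 0.282 + 23.328 + 28.543 → A_before = 289.169 sabins.
Treatment contributes 267.2·0.90 = 240.480 sabins.
New total A_after = 529.649 sabins.
Reduction = 10 log₁₀(A_after/A_before) = 10 log₁₀(1.8316) = 2.6 dB.

2.6 dB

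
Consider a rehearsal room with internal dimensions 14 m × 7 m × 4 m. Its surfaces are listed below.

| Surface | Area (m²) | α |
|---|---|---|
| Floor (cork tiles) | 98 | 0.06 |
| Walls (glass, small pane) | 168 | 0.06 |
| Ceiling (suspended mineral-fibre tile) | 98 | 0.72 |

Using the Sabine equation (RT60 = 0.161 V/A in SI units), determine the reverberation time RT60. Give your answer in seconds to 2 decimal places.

Equivalent absorption area: A = 98×0.06 + 168×0.06 + 98×0.72 = 86.520 m².
Volume V = 14 × 7 × 4 = 392 m³.
T = 0.161 V/A = 0.161·392/86.520 = 0.73 s.

0.73 sec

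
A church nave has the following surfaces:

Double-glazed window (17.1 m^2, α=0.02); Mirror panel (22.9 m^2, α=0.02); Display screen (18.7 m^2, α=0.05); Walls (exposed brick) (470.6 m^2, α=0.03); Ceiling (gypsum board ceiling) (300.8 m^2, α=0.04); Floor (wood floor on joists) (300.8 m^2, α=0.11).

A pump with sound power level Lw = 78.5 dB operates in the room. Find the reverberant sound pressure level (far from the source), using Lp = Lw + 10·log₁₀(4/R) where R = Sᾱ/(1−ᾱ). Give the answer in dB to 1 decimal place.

66.4 dB

Σ(Sᵢαᵢ) = 17.1×0.02 + 22.9×0.02 + 18.7×0.05 + 470.6×0.03 + 300.8×0.04 + 300.8×0.11 = 60.973; total area S = 1130.9 m^2.
ᾱ = 60.973/1130.9 = 0.0539; R = Sᾱ/(1−ᾱ) = 60.973/(1−0.0539) = 64.447 m^2.
Lp = 78.5 + 10·log₁₀(4/64.447) = 78.5 + (-12.07) = 66.4 dB.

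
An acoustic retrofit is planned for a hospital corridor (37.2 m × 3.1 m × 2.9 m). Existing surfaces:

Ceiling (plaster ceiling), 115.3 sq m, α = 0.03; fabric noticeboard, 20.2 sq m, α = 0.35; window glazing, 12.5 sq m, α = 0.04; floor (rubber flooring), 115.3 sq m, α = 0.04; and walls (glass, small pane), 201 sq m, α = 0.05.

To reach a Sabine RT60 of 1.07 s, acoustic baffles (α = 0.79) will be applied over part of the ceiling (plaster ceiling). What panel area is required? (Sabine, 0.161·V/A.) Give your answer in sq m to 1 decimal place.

Equivalent absorption area: A₁ = 115.3·0.03 + 20.2·0.35 + 12.5·0.04 + 115.3·0.04 + 201·0.05 = 25.691 sq m.
Required A₂ = 0.161·334.428/1.07 = 50.320 sabins.
Absorption to add: 50.320 − 25.691 = 24.629 sabins.
Net gain per sq m: Δα = 0.79 − 0.03 = 0.76.
Area = ΔA/Δα = 24.629/0.76 = 32.4 sq m.

32.4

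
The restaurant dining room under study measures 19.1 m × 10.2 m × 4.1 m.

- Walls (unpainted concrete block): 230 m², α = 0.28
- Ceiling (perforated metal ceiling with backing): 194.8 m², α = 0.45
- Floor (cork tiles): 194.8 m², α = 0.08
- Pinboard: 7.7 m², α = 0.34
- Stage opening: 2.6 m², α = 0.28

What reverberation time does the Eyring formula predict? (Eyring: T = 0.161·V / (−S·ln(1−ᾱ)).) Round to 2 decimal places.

Total surface area S = 230 + 194.8 + 194.8 + 7.7 + 2.6 = 629.9 m².
Absorption A = 230×0.28 + 194.8×0.45 + 194.8×0.08 + 7.7×0.34 + 2.6×0.28 = 170.990 sabins.
Mean coefficient ᾱ = A/S = 0.2715.
Eyring denominator: −S ln(1−ᾱ) = 199.532.
V = 19.1 × 10.2 × 4.1 = 798.762 m³.
RT60 = 0.161 × 798.762 / 199.532 = 0.64 s.

0.64 sec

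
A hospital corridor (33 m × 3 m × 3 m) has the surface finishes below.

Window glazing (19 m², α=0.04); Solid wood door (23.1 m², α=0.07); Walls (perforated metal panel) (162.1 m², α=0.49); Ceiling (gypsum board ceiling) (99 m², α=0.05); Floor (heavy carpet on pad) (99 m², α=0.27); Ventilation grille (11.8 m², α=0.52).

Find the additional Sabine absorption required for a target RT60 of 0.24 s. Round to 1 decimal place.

Equivalent absorption area: A₁ = 19*0.04 + 23.1*0.07 + 162.1*0.49 + 99*0.05 + 99*0.27 + 11.8*0.52 = 119.622 m².
V = 297 m³. Required absorption A₂ = 0.161 × 297 / 0.24 = 199.238 sabins.
Shortfall: 199.238 − 119.622 = 79.6 sabins.

79.6 sabins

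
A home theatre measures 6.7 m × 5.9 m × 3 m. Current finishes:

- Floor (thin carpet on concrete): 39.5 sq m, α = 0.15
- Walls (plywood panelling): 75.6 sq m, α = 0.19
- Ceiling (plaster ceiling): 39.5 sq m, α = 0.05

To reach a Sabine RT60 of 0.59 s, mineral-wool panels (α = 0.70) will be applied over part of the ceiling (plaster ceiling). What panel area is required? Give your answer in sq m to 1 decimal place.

Equivalent absorption area: A₁ = 39.5*0.15 + 75.6*0.19 + 39.5*0.05 = 22.264 sq m.
Required A₂ = 0.161·118.59/0.59 = 32.361 sabins.
ΔA needed = 32.361 − 22.264 = 10.097 sabins.
Net gain per sq m: Δα = 0.70 − 0.05 = 0.65.
Panel area = 10.097 / 0.65 = 15.5 sq m.

15.5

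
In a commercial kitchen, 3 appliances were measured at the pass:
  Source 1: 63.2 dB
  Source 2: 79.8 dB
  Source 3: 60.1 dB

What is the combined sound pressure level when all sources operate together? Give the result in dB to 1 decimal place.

79.9 dB

Sum in the linear (power) domain: Σ 10^(Lᵢ/10) = 10^(63.2/10) + 10^(79.8/10) + 10^(60.1/10) = 9.861e+07.
L_total = 10·log₁₀(9.861e+07) = 79.9 dB.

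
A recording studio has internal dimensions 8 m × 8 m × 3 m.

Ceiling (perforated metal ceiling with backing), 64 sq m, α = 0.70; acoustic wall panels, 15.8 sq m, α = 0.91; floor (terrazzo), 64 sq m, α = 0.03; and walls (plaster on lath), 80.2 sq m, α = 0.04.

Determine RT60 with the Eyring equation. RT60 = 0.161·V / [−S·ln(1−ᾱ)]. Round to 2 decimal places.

0.41 seconds

S = Σ Sᵢ = 224.0 sq m.
Absorption A = 64·0.70 + 15.8·0.91 + 64·0.03 + 80.2·0.04 = 64.306 sabins.
ᾱ = 64.306 / 224.0 = 0.2871.
Eyring denominator: −S ln(1−ᾱ) = 75.805.
V = 8 × 8 × 3 = 192 m³.
T = 0.161·V/[−S·ln(1−ᾱ)] = 0.161·192/75.805 = 0.41 s.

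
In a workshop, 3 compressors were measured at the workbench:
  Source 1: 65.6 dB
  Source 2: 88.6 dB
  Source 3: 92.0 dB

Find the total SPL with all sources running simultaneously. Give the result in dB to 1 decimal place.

Sum in the linear (power) domain: Σ 10^(Lᵢ/10) = 10^(65.6/10) + 10^(88.6/10) + 10^(92.0/10) = 2.313e+09.
Combined level = 10 log₁₀(2.313e+09) = 93.6 dB.

93.6 dB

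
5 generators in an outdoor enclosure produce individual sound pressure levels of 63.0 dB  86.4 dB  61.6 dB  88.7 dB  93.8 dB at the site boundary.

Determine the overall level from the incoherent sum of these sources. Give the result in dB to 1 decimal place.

Sum in the linear (power) domain: Σ 10^(Lᵢ/10) = 10^(63.0/10) + 10^(86.4/10) + 10^(61.6/10) + 10^(88.7/10) + 10^(93.8/10) = 3.58e+09.
L_total = 10·log₁₀(3.58e+09) = 95.5 dB.

95.5 dB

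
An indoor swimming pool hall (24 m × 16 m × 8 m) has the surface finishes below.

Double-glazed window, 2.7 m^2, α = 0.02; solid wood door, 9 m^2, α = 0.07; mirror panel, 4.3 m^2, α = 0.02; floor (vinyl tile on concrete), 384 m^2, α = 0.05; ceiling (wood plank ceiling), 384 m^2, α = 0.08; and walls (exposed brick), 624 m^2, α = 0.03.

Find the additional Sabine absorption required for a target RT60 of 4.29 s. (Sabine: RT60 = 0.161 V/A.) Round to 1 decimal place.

45.9 sabins

A₁ = Σ Sᵢαᵢ = 2.7*0.02 + 9*0.07 + 4.3*0.02 + 384*0.05 + 384*0.08 + 624*0.03 = 69.410 sabins.
V = 3072 m³. Required absorption A₂ = 0.161 × 3072 / 4.29 = 115.290 sabins.
ΔA = A₂ − A₁ = 115.290 − 69.410 = 45.9 sabins.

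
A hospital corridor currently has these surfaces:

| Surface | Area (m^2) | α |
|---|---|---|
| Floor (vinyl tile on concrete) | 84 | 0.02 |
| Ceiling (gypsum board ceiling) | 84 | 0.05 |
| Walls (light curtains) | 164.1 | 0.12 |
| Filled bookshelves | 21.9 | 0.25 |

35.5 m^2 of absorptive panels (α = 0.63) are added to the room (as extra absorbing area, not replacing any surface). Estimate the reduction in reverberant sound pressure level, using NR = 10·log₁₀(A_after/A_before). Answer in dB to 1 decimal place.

Summing Sᵢαᵢ: 1.680 + 4.200 + 19.692 + 5.475 → A_before = 31.047 sabins.
Treatment contributes 35.5·0.63 = 22.365 sabins.
A_after = 31.047 + 22.365 = 53.412 sabins.
NR = 10·log₁₀(53.412/31.047) = 2.4 dB.

2.4 dB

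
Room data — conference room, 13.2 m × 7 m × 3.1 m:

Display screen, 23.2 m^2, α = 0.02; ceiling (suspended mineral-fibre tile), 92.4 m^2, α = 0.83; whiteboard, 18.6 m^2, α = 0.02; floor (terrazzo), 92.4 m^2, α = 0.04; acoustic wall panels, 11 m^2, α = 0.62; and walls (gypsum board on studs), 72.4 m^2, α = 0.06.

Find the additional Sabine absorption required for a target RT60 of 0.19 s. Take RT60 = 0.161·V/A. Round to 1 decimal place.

Equivalent absorption area: A₁ = 23.2×0.02 + 92.4×0.83 + 18.6×0.02 + 92.4×0.04 + 11×0.62 + 72.4×0.06 = 92.388 m^2.
V = 286.44 m³. Required absorption A₂ = 0.161 × 286.44 / 0.19 = 242.720 sabins.
Shortfall: 242.720 − 92.388 = 150.3 sabins.

150.3 sabins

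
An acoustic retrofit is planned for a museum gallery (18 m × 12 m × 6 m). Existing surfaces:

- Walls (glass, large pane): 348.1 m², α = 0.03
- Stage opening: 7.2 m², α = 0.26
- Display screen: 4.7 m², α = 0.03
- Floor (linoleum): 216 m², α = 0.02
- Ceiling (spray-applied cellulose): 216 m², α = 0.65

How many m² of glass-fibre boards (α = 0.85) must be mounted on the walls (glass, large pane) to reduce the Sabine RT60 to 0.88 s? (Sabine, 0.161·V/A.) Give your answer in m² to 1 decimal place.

97.5

Total absorption A₁ = 348.1*0.03 + 7.2*0.26 + 4.7*0.03 + 216*0.02 + 216*0.65
  = 10.443 + 1.872 + 0.141 + 4.320 + 140.400 = 157.176 m² sabins.
Required A₂ = 0.161·1296/0.88 = 237.109 sabins.
Absorption to add: 237.109 − 157.176 = 79.933 sabins.
Net gain per m²: Δα = 0.85 − 0.03 = 0.82.
Panel area = 79.933 / 0.82 = 97.5 m².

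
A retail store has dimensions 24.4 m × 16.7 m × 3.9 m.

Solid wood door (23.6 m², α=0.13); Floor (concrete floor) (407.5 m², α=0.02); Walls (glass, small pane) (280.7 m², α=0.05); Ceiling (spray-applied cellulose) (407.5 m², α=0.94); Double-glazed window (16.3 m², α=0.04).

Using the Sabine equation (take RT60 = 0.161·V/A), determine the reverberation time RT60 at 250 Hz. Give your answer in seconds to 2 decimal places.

A = Σ Sᵢαᵢ = 23.6*0.13 + 407.5*0.02 + 280.7*0.05 + 407.5*0.94 + 16.3*0.04 = 408.955 sabins.
Room volume: 1589.172 m³.
Sabine: RT60 = 0.161 × 1589.172 / 408.955 = 0.63 s.

0.63 s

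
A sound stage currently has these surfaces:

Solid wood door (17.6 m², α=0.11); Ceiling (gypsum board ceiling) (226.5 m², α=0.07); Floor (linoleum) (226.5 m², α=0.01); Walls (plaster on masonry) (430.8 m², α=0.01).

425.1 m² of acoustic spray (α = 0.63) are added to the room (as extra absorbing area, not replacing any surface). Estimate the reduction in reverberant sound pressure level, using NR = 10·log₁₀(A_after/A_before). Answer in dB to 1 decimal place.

Equivalent absorption area: A_before = 17.6·0.11 + 226.5·0.07 + 226.5·0.01 + 430.8·0.01 = 24.364 m².
Added absorption = 425.1 × 0.63 = 267.813 sabins.
New total A_after = 292.177 sabins.
NR = 10·log₁₀(292.177/24.364) = 10.8 dB.

10.8 dB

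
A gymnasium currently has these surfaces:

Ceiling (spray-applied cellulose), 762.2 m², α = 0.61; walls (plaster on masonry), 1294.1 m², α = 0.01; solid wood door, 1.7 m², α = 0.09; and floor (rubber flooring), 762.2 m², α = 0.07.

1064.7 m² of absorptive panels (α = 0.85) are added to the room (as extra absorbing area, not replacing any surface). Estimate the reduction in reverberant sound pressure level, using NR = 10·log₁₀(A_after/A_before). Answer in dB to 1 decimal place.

4.3 dB

Equivalent absorption area: A_before = 762.2*0.61 + 1294.1*0.01 + 1.7*0.09 + 762.2*0.07 = 531.390 m².
Treatment contributes 1064.7·0.85 = 904.995 sabins.
A_after = 531.390 + 904.995 = 1436.385 sabins.
Reduction = 10 log₁₀(A_after/A_before) = 10 log₁₀(2.7031) = 4.3 dB.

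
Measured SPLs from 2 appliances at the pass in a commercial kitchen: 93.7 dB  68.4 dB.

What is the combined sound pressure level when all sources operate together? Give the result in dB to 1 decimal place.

93.7 dB

Sum in the linear (power) domain: Σ 10^(Lᵢ/10) = 10^(93.7/10) + 10^(68.4/10) = 2.351e+09.
L_total = 10·log₁₀(2.351e+09) = 93.7 dB.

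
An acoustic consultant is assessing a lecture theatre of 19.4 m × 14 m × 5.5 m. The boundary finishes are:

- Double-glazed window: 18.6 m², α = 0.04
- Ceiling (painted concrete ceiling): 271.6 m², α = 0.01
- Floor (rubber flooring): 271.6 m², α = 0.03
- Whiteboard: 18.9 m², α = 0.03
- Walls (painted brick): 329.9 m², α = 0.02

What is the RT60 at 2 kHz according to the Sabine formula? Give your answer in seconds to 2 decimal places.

Equivalent absorption area: A = 18.6*0.04 + 271.6*0.01 + 271.6*0.03 + 18.9*0.03 + 329.9*0.02 = 18.773 m².
Volume V = 19.4 × 14 × 5.5 = 1493.8 m³.
T = 0.161 V/A = 0.161·1493.8/18.773 = 12.81 s.

12.81 sec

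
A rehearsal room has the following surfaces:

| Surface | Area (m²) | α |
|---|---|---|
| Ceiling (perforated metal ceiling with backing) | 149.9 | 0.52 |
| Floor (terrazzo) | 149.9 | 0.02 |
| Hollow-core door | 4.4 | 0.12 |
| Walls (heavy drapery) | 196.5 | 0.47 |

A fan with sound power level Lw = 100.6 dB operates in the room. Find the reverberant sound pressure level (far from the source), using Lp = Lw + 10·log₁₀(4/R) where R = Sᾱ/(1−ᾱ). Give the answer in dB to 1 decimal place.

82.4 dB

Σ(Sᵢαᵢ) = 149.9·0.52 + 149.9·0.02 + 4.4·0.12 + 196.5·0.47 = 173.829; total area S = 500.7 m².
ᾱ = 173.829/500.7 = 0.3472; R = Sᾱ/(1−ᾱ) = 173.829/(1−0.3472) = 266.282 m².
Lp = Lw + 10 log₁₀(4/R) = 100.6 -18.23 = 82.4 dB.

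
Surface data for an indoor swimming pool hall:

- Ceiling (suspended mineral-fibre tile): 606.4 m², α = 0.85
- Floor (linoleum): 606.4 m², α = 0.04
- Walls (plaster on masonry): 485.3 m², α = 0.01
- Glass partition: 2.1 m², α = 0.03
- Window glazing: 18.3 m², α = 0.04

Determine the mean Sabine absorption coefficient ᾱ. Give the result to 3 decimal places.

0.317

S = Σ Sᵢ = 606.4 + 606.4 + 485.3 + 2.1 + 18.3 = 1718.5 m².
Weighted sum Σ Sα = 545.344.
ᾱ = A/S = 0.317.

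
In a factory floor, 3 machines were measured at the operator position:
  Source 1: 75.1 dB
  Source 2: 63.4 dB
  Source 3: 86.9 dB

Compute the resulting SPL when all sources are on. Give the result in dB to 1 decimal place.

87.2 dB

Converting to relative power and adding: 10^(75.1/10) + 10^(63.4/10) + 10^(86.9/10) = 5.243e+08.
Combined level = 10 log₁₀(5.243e+08) = 87.2 dB.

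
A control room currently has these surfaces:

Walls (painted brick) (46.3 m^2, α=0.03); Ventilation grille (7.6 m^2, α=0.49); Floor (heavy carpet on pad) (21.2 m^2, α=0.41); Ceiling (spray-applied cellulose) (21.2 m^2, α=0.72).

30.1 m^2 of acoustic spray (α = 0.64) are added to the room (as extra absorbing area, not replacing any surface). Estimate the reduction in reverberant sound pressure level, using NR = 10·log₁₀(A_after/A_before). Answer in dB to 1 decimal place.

2.2 dB

Summing Sᵢαᵢ: 1.389 + 3.724 + 8.692 + 15.264 → A_before = 29.069 sabins.
Treatment contributes 30.1·0.64 = 19.264 sabins.
A_after = 29.069 + 19.264 = 48.333 sabins.
NR = 10·log₁₀(48.333/29.069) = 2.2 dB.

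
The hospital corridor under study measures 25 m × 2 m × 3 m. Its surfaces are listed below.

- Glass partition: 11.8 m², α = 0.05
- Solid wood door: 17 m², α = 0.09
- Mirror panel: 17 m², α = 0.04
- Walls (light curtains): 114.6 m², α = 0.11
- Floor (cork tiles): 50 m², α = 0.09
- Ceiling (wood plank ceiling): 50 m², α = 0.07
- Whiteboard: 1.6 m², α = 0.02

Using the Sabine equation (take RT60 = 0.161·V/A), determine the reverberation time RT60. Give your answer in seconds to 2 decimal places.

1.03 seconds

A = Σ Sᵢαᵢ = 11.8*0.05 + 17*0.09 + 17*0.04 + 114.6*0.11 + 50*0.09 + 50*0.07 + 1.6*0.02 = 23.438 sabins.
Volume V = 25 × 2 × 3 = 150 m³.
RT60 = 0.161 · V / A = 0.161 × 150 / 23.438 = 1.03 s.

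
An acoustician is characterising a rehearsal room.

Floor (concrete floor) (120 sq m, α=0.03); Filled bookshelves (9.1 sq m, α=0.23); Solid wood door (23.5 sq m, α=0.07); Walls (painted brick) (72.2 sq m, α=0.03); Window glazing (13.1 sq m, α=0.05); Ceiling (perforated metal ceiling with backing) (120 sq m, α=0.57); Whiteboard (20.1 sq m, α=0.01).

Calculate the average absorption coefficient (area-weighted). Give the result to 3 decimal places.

0.208

S = Σ Sᵢ = 120 + 9.1 + 23.5 + 72.2 + 13.1 + 120 + 20.1 = 378.0 sq m.
Weighted sum Σ Sα = 78.760.
ᾱ = A/S = 0.208.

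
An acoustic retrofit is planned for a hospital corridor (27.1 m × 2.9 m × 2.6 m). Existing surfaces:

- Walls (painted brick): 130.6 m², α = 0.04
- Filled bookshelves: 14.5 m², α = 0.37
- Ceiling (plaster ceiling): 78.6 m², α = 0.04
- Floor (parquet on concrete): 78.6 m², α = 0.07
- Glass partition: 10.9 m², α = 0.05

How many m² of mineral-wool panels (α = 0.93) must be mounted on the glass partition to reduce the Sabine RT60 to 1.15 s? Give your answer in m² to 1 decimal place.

A₁ = Σ Sᵢαᵢ = 130.6×0.04 + 14.5×0.37 + 78.6×0.04 + 78.6×0.07 + 10.9×0.05 = 19.780 sabins.
Required A₂ = 0.161·204.334/1.15 = 28.607 sabins.
ΔA needed = 28.607 − 19.780 = 8.827 sabins.
Net gain per m²: Δα = 0.93 − 0.05 = 0.88.
Area = ΔA/Δα = 8.827/0.88 = 10.0 m².

10.0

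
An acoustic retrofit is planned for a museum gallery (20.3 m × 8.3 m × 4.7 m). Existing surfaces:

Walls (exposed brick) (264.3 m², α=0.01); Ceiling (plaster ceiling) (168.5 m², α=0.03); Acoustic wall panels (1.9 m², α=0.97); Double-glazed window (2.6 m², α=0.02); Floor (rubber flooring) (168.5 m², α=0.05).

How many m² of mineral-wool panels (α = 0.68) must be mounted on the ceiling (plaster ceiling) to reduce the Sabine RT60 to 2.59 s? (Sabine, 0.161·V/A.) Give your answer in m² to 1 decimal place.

Total absorption A₁ = 264.3·0.01 + 168.5·0.03 + 1.9·0.97 + 2.6·0.02 + 168.5·0.05
  = 2.643 + 5.055 + 1.843 + 0.052 + 8.425 = 18.018 m² sabins.
V = 791.903 m³. Target absorption A₂ = 0.161 × 791.903 / 2.59 = 49.226 sabins.
Absorption to add: 49.226 − 18.018 = 31.208 sabins.
Net gain per m²: Δα = 0.68 − 0.03 = 0.65.
Panel area = 31.208 / 0.65 = 48.0 m².

48.0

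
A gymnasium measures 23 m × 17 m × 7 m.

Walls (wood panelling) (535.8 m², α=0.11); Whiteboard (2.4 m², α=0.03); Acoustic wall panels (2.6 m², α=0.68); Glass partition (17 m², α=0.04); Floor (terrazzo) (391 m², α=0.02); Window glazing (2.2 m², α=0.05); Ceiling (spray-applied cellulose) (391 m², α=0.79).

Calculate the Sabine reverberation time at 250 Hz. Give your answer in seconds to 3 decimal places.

1.165 seconds

Total absorption A = 535.8*0.11 + 2.4*0.03 + 2.6*0.68 + 17*0.04 + 391*0.02 + 2.2*0.05 + 391*0.79
  = 58.938 + 0.072 + 1.768 + 0.680 + 7.820 + 0.110 + 308.890 = 378.278 m² sabins.
Volume V = 23 × 17 × 7 = 2737 m³.
RT60 = 0.161 · V / A = 0.161 × 2737 / 378.278 = 1.165 s.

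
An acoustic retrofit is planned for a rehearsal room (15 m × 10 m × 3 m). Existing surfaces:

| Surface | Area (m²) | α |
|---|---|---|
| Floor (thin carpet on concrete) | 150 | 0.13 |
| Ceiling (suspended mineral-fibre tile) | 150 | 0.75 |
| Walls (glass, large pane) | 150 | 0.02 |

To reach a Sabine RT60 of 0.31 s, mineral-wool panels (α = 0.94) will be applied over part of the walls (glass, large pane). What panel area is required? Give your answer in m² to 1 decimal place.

Summing Sᵢαᵢ: 19.500 + 112.500 + 3.000 → A₁ = 135.000 sabins.
Required A₂ = 0.161·450/0.31 = 233.710 sabins.
ΔA needed = 233.710 − 135.000 = 98.710 sabins.
Net gain per m²: Δα = 0.94 − 0.02 = 0.92.
Panel area = 98.710 / 0.92 = 107.3 m².

107.3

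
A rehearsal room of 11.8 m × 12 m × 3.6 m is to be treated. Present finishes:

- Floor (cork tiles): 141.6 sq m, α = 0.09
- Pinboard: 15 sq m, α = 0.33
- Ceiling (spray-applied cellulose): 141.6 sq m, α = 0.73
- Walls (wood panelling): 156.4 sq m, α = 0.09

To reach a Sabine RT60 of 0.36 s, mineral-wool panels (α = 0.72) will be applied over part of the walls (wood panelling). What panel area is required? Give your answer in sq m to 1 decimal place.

147.4

Total absorption A₁ = 141.6*0.09 + 15*0.33 + 141.6*0.73 + 156.4*0.09
  = 12.744 + 4.950 + 103.368 + 14.076 = 135.138 sq m sabins.
V = 509.76 m³. Target absorption A₂ = 0.161 × 509.76 / 0.36 = 227.976 sabins.
ΔA needed = 227.976 − 135.138 = 92.838 sabins.
Each sq m of panel replacing the walls (wood panelling) adds (0.72 − 0.09) = 0.63 sabins.
Panel area = 92.838 / 0.63 = 147.4 sq m.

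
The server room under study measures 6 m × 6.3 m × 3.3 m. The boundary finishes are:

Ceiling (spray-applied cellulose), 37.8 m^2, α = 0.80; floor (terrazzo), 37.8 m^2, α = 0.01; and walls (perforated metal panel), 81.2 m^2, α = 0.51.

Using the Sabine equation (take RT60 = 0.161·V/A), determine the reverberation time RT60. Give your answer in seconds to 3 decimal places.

Total absorption A = 37.8·0.80 + 37.8·0.01 + 81.2·0.51
  = 30.240 + 0.378 + 41.412 = 72.030 m^2 sabins.
Volume V = 6 × 6.3 × 3.3 = 124.74 m³.
RT60 = 0.161 · V / A = 0.161 × 124.74 / 72.030 = 0.279 s.

0.279 s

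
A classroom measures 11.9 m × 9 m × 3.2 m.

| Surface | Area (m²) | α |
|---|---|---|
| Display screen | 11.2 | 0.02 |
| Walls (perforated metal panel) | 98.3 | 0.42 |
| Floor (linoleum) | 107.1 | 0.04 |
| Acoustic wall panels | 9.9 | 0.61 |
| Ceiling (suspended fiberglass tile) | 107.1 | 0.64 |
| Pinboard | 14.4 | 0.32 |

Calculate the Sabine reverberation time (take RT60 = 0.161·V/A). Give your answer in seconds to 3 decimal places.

0.441 sec

Total absorption A = 11.2*0.02 + 98.3*0.42 + 107.1*0.04 + 9.9*0.61 + 107.1*0.64 + 14.4*0.32
  = 0.224 + 41.286 + 4.284 + 6.039 + 68.544 + 4.608 = 124.985 m² sabins.
V = 11.9·9·3.2 = 342.72 m³.
RT60 = 0.161 · V / A = 0.161 × 342.72 / 124.985 = 0.441 s.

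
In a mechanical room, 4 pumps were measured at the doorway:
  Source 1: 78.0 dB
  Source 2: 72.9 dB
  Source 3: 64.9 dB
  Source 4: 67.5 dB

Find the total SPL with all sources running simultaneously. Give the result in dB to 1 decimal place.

Converting to relative power and adding: 10^(78.0/10) + 10^(72.9/10) + 10^(64.9/10) + 10^(67.5/10) = 9.131e+07.
L_total = 10·log₁₀(9.131e+07) = 79.6 dB.

79.6 dB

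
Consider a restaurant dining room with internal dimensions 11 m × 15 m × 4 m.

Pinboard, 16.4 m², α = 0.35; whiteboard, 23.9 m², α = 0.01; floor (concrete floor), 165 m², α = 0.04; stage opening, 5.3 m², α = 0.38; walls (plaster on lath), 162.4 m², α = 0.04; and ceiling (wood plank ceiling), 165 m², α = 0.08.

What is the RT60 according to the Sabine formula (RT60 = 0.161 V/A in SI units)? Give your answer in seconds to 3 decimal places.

Total absorption A = 16.4×0.35 + 23.9×0.01 + 165×0.04 + 5.3×0.38 + 162.4×0.04 + 165×0.08
  = 5.740 + 0.239 + 6.600 + 2.014 + 6.496 + 13.200 = 34.289 m² sabins.
Volume V = 11 × 15 × 4 = 660 m³.
T = 0.161 V/A = 0.161·660/34.289 = 3.099 s.

3.099 sec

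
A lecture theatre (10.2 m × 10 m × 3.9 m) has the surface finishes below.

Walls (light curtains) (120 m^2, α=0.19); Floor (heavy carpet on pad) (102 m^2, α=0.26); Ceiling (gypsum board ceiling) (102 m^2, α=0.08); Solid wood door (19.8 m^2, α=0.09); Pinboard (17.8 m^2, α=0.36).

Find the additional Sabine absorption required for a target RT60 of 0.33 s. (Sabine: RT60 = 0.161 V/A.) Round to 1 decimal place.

128.4 sabins

A₁ = Σ Sᵢαᵢ = 120×0.19 + 102×0.26 + 102×0.08 + 19.8×0.09 + 17.8×0.36 = 65.670 sabins.
For T = 0.33 s, need A₂ = 0.161·V/T = 0.161·397.8/0.33 = 194.078 sabins.
ΔA = A₂ − A₁ = 194.078 − 65.670 = 128.4 sabins.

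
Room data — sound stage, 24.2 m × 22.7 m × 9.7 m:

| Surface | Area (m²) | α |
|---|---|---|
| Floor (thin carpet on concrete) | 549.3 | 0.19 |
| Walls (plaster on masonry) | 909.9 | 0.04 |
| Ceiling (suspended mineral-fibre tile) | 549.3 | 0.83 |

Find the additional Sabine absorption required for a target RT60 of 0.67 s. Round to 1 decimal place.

Equivalent absorption area: A₁ = 549.3*0.19 + 909.9*0.04 + 549.3*0.83 = 596.682 m².
V = 5328.598 m³. Required absorption A₂ = 0.161 × 5328.598 / 0.67 = 1280.454 sabins.
Additional absorption ΔA = 1280.454 − 596.682 = 683.8 sabins.

683.8 sabins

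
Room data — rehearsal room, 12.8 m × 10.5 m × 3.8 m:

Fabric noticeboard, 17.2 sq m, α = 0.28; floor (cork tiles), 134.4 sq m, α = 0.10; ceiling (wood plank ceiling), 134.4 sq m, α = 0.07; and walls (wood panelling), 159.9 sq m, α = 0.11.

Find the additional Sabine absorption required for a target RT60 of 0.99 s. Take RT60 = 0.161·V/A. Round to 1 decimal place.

Total absorption A₁ = 17.2*0.28 + 134.4*0.10 + 134.4*0.07 + 159.9*0.11
  = 4.816 + 13.440 + 9.408 + 17.589 = 45.253 sq m sabins.
For T = 0.99 s, need A₂ = 0.161·V/T = 0.161·510.72/0.99 = 83.056 sabins.
Additional absorption ΔA = 83.056 − 45.253 = 37.8 sabins.

37.8 sabins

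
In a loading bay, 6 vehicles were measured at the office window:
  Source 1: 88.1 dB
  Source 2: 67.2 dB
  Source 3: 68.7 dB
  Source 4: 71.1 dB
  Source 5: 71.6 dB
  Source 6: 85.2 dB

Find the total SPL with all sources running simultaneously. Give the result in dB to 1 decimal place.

Σ 10^(Lᵢ/10) = 1.017e+09.
Combined level = 10 log₁₀(1.017e+09) = 90.1 dB.

90.1 dB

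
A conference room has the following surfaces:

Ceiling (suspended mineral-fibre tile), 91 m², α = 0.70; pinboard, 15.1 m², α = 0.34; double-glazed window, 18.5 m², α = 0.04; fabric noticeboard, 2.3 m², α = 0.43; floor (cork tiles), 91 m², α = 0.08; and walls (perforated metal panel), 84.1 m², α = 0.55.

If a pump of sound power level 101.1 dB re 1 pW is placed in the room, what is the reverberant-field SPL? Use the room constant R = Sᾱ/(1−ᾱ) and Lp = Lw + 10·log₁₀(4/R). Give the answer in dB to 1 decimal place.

Σ(Sᵢαᵢ) = 91×0.70 + 15.1×0.34 + 18.5×0.04 + 2.3×0.43 + 91×0.08 + 84.1×0.55 = 124.098; total area S = 302.0 m².
ᾱ = 0.4109, so room constant R = A/(1−ᾱ) = 210.657 m².
Lp = 101.1 + 10·log₁₀(4/210.657) = 101.1 + (-17.22) = 83.9 dB.

83.9 dB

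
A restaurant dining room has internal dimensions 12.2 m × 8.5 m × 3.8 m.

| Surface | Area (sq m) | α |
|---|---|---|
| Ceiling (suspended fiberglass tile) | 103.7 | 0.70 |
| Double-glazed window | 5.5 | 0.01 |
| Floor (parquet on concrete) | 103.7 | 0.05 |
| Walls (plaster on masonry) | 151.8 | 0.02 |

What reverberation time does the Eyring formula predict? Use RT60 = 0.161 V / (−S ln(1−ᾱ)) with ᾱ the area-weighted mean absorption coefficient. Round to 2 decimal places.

0.69 seconds

S = Σ Sᵢ = 364.7 sq m.
Σ(Sᵢαᵢ) = 103.7×0.70 + 5.5×0.01 + 103.7×0.05 + 151.8×0.02 = 80.866.
ᾱ = 80.866 / 364.7 = 0.2217.
−S·ln(1−ᾱ) = −364.7 × ln(1 − 0.2217) = 91.410.
V = 12.2 × 8.5 × 3.8 = 394.06 m³.
RT60 = 0.161 × 394.06 / 91.410 = 0.69 s.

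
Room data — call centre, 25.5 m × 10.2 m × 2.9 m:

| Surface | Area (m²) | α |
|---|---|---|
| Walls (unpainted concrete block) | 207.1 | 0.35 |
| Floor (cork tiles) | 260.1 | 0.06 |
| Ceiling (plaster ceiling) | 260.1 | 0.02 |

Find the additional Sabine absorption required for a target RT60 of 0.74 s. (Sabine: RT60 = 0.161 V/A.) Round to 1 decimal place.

Summing Sᵢαᵢ: 72.485 + 15.606 + 5.202 → A₁ = 93.293 sabins.
Target A₂ = 0.161·754.29/0.74 = 164.109 sabins (V = 754.29 m³).
ΔA = A₂ − A₁ = 164.109 − 93.293 = 70.8 sabins.

70.8 sabins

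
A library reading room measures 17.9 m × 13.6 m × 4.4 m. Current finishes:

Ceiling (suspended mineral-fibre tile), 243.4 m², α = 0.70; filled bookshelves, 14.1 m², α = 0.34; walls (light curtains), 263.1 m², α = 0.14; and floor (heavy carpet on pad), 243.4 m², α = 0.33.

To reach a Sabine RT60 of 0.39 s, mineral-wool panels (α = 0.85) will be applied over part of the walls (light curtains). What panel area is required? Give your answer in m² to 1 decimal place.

211.1

Summing Sᵢαᵢ: 170.380 + 4.794 + 36.834 + 80.322 → A₁ = 292.330 sabins.
Required A₂ = 0.161·1071.136/0.39 = 442.187 sabins.
Absorption to add: 442.187 − 292.330 = 149.857 sabins.
Net gain per m²: Δα = 0.85 − 0.14 = 0.71.
Area = ΔA/Δα = 149.857/0.71 = 211.1 m².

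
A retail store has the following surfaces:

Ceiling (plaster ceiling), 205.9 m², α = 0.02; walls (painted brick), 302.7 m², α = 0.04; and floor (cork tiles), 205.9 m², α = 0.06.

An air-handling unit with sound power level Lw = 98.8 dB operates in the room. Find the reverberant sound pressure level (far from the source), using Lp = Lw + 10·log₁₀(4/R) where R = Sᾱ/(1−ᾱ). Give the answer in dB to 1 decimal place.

90.1 dB

A = 28.580 sabins; S = 714.5 m².
ᾱ = 28.580/714.5 = 0.0400; R = Sᾱ/(1−ᾱ) = 28.580/(1−0.0400) = 29.771 m².
Lp = Lw + 10 log₁₀(4/R) = 98.8 -8.72 = 90.1 dB.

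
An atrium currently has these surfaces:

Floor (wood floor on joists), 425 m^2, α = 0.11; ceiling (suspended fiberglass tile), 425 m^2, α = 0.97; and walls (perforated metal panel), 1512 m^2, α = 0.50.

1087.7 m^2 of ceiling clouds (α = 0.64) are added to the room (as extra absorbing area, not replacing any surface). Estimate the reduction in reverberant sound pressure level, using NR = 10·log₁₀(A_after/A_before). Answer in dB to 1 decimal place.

2.0 dB

A_before = Σ Sᵢαᵢ = 425*0.11 + 425*0.97 + 1512*0.50 = 1215.000 sabins.
Treatment contributes 1087.7·0.64 = 696.128 sabins.
A_after = 1215.000 + 696.128 = 1911.128 sabins.
Reduction = 10 log₁₀(A_after/A_before) = 10 log₁₀(1.5729) = 2.0 dB.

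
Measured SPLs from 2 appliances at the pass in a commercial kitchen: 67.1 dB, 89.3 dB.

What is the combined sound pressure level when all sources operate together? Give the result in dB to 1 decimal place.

89.3 dB

Converting to relative power and adding: 10^(67.1/10) + 10^(89.3/10) = 8.563e+08.
Combined level = 10 log₁₀(8.563e+08) = 89.3 dB.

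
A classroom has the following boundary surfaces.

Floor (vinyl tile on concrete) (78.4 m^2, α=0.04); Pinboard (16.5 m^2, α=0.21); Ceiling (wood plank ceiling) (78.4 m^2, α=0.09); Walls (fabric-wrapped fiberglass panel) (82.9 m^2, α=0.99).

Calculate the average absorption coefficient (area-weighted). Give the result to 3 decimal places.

S = Σ Sᵢ = 78.4 + 16.5 + 78.4 + 82.9 = 256.2 m^2.
Σ(Sᵢαᵢ) = 78.4*0.04 + 16.5*0.21 + 78.4*0.09 + 82.9*0.99 = 95.728.
ᾱ = A/S = 0.374.

0.374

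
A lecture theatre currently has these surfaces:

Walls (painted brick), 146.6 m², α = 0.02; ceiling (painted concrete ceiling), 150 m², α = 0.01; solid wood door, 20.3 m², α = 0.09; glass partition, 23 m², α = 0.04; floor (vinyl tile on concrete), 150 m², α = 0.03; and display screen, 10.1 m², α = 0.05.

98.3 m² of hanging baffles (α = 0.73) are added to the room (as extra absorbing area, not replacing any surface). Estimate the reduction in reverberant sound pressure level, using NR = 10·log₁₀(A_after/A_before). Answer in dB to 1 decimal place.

8.4 dB

Equivalent absorption area: A_before = 146.6×0.02 + 150×0.01 + 20.3×0.09 + 23×0.04 + 150×0.03 + 10.1×0.05 = 12.184 m².
Treatment contributes 98.3·0.73 = 71.759 sabins.
A_after = 12.184 + 71.759 = 83.943 sabins.
Reduction = 10 log₁₀(A_after/A_before) = 10 log₁₀(6.8896) = 8.4 dB.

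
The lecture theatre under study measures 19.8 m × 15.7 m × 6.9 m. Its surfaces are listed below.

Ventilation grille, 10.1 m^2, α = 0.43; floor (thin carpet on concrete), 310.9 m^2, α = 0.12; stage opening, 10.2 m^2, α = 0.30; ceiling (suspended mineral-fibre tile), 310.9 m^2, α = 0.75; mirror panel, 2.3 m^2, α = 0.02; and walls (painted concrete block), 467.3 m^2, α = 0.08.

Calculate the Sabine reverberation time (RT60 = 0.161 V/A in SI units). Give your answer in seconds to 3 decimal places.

1.095 s

Total absorption A = 10.1×0.43 + 310.9×0.12 + 10.2×0.30 + 310.9×0.75 + 2.3×0.02 + 467.3×0.08
  = 4.343 + 37.308 + 3.060 + 233.175 + 0.046 + 37.384 = 315.316 m^2 sabins.
Volume V = 19.8 × 15.7 × 6.9 = 2144.934 m³.
Sabine: RT60 = 0.161 × 2144.934 / 315.316 = 1.095 s.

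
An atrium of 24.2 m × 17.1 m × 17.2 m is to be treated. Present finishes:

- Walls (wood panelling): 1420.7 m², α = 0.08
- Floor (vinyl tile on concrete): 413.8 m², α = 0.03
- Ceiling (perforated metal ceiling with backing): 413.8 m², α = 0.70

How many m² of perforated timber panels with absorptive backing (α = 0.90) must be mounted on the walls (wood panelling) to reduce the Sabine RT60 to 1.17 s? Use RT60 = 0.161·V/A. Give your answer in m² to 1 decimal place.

Summing Sᵢαᵢ: 113.656 + 12.414 + 289.660 → A₁ = 415.730 sabins.
V = 7117.704 m³. Target absorption A₂ = 0.161 × 7117.704 / 1.17 = 979.445 sabins.
Absorption to add: 979.445 − 415.730 = 563.715 sabins.
Net gain per m²: Δα = 0.90 − 0.08 = 0.82.
Area = ΔA/Δα = 563.715/0.82 = 687.5 m².

687.5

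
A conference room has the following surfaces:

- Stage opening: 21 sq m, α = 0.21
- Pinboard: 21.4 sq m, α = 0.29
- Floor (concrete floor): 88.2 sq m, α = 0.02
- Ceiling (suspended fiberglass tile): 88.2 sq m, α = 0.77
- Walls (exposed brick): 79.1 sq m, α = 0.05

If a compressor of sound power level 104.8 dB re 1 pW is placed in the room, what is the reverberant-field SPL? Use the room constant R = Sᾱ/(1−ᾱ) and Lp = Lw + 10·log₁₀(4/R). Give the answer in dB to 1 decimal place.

90.1 dB

Σ(Sᵢαᵢ) = 21·0.21 + 21.4·0.29 + 88.2·0.02 + 88.2·0.77 + 79.1·0.05 = 84.249; total area S = 297.9 sq m.
ᾱ = 0.2828, so room constant R = A/(1−ᾱ) = 117.469 sq m.
Lp = Lw + 10 log₁₀(4/R) = 104.8 -14.68 = 90.1 dB.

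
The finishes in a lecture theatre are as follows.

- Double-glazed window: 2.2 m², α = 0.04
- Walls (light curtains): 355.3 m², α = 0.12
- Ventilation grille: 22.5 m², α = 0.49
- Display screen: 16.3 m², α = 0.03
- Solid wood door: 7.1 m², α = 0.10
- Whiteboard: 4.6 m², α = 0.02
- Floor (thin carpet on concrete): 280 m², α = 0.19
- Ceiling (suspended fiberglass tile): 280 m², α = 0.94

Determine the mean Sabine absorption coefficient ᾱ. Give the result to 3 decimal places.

Total surface area S = 968.0 m².
Σ(Sᵢαᵢ) = 2.2·0.04 + 355.3·0.12 + 22.5·0.49 + 16.3·0.03 + 7.1·0.10 + 4.6·0.02 + 280·0.19 + 280·0.94 = 371.440.
ᾱ = A/S = 0.384.

0.384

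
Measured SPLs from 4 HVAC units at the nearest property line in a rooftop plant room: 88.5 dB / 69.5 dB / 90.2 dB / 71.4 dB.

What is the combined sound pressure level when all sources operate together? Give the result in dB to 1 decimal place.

92.5 dB

Converting to relative power and adding: 10^(88.5/10) + 10^(69.5/10) + 10^(90.2/10) + 10^(71.4/10) = 1.778e+09.
L_total = 10·log₁₀(1.778e+09) = 92.5 dB.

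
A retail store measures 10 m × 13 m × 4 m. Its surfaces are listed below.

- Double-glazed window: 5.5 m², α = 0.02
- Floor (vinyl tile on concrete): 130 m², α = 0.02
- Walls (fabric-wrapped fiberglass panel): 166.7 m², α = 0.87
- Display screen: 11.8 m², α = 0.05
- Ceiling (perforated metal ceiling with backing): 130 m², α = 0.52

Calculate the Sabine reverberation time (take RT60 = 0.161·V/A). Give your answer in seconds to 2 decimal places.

Summing Sᵢαᵢ: 0.110 + 2.600 + 145.029 + 0.590 + 67.600 → A = 215.929 sabins.
Room volume: 520 m³.
Sabine: RT60 = 0.161 × 520 / 215.929 = 0.39 s.

0.39 sec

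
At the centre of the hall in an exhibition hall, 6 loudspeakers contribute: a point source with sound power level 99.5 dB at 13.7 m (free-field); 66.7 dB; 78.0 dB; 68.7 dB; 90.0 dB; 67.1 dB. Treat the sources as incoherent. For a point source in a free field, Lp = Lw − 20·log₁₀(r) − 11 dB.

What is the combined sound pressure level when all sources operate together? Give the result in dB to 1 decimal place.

90.4 dB

Source at 13.7 m: Lp = 99.5 − 20·log₁₀(13.7) − 11 = 65.8 dB.
Converting to relative power and adding: 10^(65.8/10) + 10^(66.7/10) + 10^(78.0/10) + 10^(68.7/10) + 10^(90.0/10) + 10^(67.1/10) = 1.084e+09.
Back to dB: 10·log₁₀ Σ = 90.4 dB.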